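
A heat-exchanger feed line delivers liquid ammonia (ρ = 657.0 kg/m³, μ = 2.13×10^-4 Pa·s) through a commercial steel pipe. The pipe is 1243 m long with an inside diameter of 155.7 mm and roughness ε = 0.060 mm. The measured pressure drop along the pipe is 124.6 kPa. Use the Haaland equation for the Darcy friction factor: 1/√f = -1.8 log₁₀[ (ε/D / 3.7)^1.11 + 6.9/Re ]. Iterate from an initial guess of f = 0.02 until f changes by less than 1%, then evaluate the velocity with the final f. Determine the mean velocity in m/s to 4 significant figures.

V ≈ 1.700 m/s

Rearranging Darcy-Weisbach: V = √(2·ΔP·D/(f·L·ρ)). With ε/D = 6e-05/0.1557 = 0.000385, iterate starting from f = 0.02:
  f = 0.02 → V = √(2·1.246e+05·0.1557/(0.02·1243·657)) = 1.541 m/s; Re = ρVD/μ = 7.402e+05; f → 0.0165
  f = 0.0165 → V = 1.697 m/s; Re = 8.15e+05; f → 0.01644
Converged (Δf/f < 1%). With the final f = 0.01644: V = √(2·1.246e+05·0.1557/(0.01644·1243·657)) = 1.7 m/s.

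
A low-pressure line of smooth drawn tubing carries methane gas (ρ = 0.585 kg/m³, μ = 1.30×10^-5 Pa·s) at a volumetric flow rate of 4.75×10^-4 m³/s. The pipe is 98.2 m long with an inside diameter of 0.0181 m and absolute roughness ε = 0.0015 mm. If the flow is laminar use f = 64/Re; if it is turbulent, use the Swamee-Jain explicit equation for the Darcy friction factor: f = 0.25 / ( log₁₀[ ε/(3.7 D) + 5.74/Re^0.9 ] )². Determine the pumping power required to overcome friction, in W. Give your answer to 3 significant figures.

Cross-sectional area A = πD²/4 = π(0.0181)²/4 = 0.0002573 m²; mean velocity V = Q/A = 0.000475/0.0002573 = 1.846 m/s.
Reynolds number Re = ρVD/μ = 0.585 · 1.846 · 0.0181 / 1.3e-05 = 1504.
Re < 2300 → laminar flow, so f = 64/Re = 64/1504 = 0.04256 (the turbulent correlation is not needed).
Darcy-Weisbach: ΔP = f(L/D)(ρV²/2) = 0.04256·(98.2/0.0181)·(0.585·1.846²/2) = 0.04256·5425·0.9968 = 230.2 Pa.
Pumping power P = QΔP = 0.000475·230.2 = 0.1093 W = 0.109 W.

P ≈ 0.109 W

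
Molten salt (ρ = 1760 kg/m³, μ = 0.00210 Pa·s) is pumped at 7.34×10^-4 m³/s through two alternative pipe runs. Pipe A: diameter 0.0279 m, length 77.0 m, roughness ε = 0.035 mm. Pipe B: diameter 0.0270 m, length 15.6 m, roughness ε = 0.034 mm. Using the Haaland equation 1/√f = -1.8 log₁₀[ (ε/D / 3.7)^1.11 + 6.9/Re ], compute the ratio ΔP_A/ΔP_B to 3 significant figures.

Pipe A: V = Q/A = 0.000734/0.0006114 = 1.201 m/s; Re = 2.807e+04; ε/D = 0.00125; Haaland → f = 0.0265; ΔP_A = f(L/D)(ρV²/2) = 9.277e+04 Pa.
Pipe B: V = Q/A = 0.000734/0.0005726 = 1.282 m/s; Re = 2.901e+04; ε/D = 0.00126; Haaland → f = 0.02637; ΔP_B = f(L/D)(ρV²/2) = 2.204e+04 Pa.
ΔP_A/ΔP_B = 9.277e+04/2.204e+04 = 4.21.

ΔP_A/ΔP_B ≈ 4.21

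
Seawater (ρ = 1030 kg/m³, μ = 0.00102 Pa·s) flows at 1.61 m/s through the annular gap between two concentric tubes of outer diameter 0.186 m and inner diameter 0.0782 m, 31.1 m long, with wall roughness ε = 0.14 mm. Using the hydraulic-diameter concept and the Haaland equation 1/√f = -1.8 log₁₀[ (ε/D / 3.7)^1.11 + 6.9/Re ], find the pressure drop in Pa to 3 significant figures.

ΔP ≈ 8540 Pa

Hydraulic diameter D_h = 4A/P = D_o - D_i = 0.186 - 0.0782 = 0.1078 m.
Re = ρVD_h/μ = 1030·1.61·0.1078/0.00102 = 1.753e+05.
ε/D_h = 0.00014/0.1078 = 0.0013; Haaland gives 1/√f = -1.8 log₁₀[0.000146+3.94e-05] = 6.716, so f = 0.02217.
ΔP = f(L/D_h)(ρV²/2) = 0.02217·31.1/0.1078·1335 = 8538 Pa.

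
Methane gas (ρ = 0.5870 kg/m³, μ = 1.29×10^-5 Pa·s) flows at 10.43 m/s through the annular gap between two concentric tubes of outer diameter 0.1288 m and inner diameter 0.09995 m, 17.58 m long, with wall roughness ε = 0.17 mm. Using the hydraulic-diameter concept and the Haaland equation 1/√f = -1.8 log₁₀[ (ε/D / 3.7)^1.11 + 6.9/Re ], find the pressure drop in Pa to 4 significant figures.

ΔP ≈ 718.9 Pa

Hydraulic diameter D_h = 4A/P = D_o - D_i = 0.1288 - 0.09995 = 0.02885 m.
Re = ρVD_h/μ = 0.587·10.43·0.02885/1.29e-05 = 1.369e+04.
ε/D_h = 0.00017/0.02885 = 0.00589; Haaland gives 1/√f = -1.8 log₁₀[0.000784+0.000504] = 5.202, so f = 0.03695.
ΔP = f(L/D_h)(ρV²/2) = 0.03695·17.58/0.02885·31.93 = 718.9 Pa.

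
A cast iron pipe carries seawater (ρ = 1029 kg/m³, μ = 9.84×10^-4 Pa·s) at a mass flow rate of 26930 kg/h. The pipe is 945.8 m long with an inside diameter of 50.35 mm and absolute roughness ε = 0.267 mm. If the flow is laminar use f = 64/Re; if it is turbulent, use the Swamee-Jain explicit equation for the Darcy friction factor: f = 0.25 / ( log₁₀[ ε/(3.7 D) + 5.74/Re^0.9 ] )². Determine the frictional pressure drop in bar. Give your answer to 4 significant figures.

ΔP ≈ 40.67 bar

ṁ = 26930 kg/h = 26930/3600 = 7.481 kg/s.
A = πD²/4 = π(0.05035)²/4 = 0.001991 m²; mean velocity V = ṁ/(ρA) = 7.481/(1029 · 0.001991) = 3.651 m/s.
Reynolds number Re = ρVD/μ = 1029 · 3.651 · 0.05035 / 0.000984 = 1.922e+05.
Re > 4000 → turbulent. Relative roughness ε/D = 0.000267/0.05035 = 0.0053. Swamee-Jain: f = 0.25/(log₁₀[0.0053/3.7 + 5.74/1.922e+05^0.9])² = 0.25/(log₁₀[0.00143 + 0.000101])² = 0.25/(-2.814)² = 0.03157.
Darcy-Weisbach: ΔP = f(L/D)(ρV²/2) = 0.03157·(945.8/0.05035)·(1029·3.651²/2) = 0.03157·1.878e+04·6859 = 4.067e+06 Pa.
ΔP = 4.067e+06 Pa = 40.67 bar.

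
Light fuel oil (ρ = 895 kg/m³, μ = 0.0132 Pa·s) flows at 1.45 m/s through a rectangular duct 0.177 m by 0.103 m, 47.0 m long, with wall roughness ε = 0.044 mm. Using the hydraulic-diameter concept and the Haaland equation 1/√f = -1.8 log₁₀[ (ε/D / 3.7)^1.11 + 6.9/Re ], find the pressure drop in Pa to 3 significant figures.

ΔP ≈ 9970 Pa

Hydraulic diameter D_h = 4A/P = 4·(0.177·0.103)/(2·(0.177+0.103)) = 0.07292/0.56 = 0.1302 m.
Re = ρVD_h/μ = 895·1.45·0.1302/0.0132 = 1.28e+04.
ε/D_h = 4.4e-05/0.1302 = 0.000338; Haaland gives 1/√f = -1.8 log₁₀[3.28e-05+0.000539] = 5.837, so f = 0.02935.
ΔP = f(L/D_h)(ρV²/2) = 0.02935·47/0.1302·940.9 = 9967 Pa.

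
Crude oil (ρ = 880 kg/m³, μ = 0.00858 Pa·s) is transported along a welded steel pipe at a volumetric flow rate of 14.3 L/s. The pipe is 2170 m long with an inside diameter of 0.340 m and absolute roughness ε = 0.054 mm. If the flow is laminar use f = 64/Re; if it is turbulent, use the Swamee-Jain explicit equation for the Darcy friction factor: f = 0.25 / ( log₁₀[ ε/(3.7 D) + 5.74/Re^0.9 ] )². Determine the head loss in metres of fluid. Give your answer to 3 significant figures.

h_f ≈ 0.299 m

Q = 14.3 L/s = 14.3/1000 = 0.0143 m³/s.
Cross-sectional area A = πD²/4 = π(0.34)²/4 = 0.09079 m²; mean velocity V = Q/A = 0.0143/0.09079 = 0.1575 m/s.
Reynolds number Re = ρVD/μ = 880 · 0.1575 · 0.34 / 0.00858 = 5492.
Re > 4000 → turbulent. Relative roughness ε/D = 5.4e-05/0.34 = 0.000159. Swamee-Jain: f = 0.25/(log₁₀[0.000159/3.7 + 5.74/5492^0.9])² = 0.25/(log₁₀[4.29e-05 + 0.00247])² = 0.25/(-2.599)² = 0.037.
Darcy-Weisbach: ΔP = f(L/D)(ρV²/2) = 0.037·(2170/0.34)·(880·0.1575²/2) = 0.037·6382·10.92 = 2578 Pa.
Head loss h_f = ΔP/(ρg) = 2578/(880·9.81) = 0.299 m.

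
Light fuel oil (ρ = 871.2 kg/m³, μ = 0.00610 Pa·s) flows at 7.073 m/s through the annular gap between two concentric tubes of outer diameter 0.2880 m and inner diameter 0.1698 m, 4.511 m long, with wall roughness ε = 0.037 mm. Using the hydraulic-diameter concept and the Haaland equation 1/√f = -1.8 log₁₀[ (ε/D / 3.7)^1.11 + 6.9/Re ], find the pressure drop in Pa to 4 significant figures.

Hydraulic diameter D_h = 4A/P = D_o - D_i = 0.288 - 0.1698 = 0.1182 m.
Re = ρVD_h/μ = 871.2·7.073·0.1182/0.0061 = 1.194e+05.
ε/D_h = 3.7e-05/0.1182 = 0.000313; Haaland gives 1/√f = -1.8 log₁₀[3.02e-05+5.78e-05] = 7.3, so f = 0.01876.
ΔP = f(L/D_h)(ρV²/2) = 0.01876·4.511/0.1182·2.179e+04 = 1.56e+04 Pa.

ΔP ≈ 15600 Pa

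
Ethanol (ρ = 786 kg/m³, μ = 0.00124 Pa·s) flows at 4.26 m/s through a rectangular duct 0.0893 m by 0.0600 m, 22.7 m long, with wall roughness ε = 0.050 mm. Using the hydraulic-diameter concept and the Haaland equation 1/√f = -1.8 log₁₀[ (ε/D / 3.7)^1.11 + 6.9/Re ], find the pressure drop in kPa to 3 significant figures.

Hydraulic diameter D_h = 4A/P = 4·(0.0893·0.06)/(2·(0.0893+0.06)) = 0.02143/0.2986 = 0.07177 m.
Re = ρVD_h/μ = 786·4.26·0.07177/0.00124 = 1.938e+05.
ε/D_h = 5e-05/0.07177 = 0.000697; Haaland gives 1/√f = -1.8 log₁₀[7.33e-05+3.56e-05] = 7.133, so f = 0.01965.
ΔP = f(L/D_h)(ρV²/2) = 0.01965·22.7/0.07177·7132 = 4.433e+04 Pa.
ΔP = 44.3 kPa.

ΔP ≈ 44.3 kPa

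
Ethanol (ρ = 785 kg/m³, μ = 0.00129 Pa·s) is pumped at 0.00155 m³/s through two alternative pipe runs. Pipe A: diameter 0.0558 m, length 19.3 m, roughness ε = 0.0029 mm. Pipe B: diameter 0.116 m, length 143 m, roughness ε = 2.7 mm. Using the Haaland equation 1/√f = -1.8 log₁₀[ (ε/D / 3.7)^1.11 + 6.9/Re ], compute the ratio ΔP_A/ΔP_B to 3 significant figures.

Pipe A: V = Q/A = 0.00155/0.002445 = 0.6338 m/s; Re = 2.152e+04; ε/D = 5.2e-05; Haaland → f = 0.02536; ΔP_A = f(L/D)(ρV²/2) = 1383 Pa.
Pipe B: V = Q/A = 0.00155/0.01057 = 0.1467 m/s; Re = 1.035e+04; ε/D = 0.0233; Haaland → f = 0.05496; ΔP_B = f(L/D)(ρV²/2) = 572 Pa.
ΔP_A/ΔP_B = 1383/572 = 2.42.

ΔP_A/ΔP_B ≈ 2.42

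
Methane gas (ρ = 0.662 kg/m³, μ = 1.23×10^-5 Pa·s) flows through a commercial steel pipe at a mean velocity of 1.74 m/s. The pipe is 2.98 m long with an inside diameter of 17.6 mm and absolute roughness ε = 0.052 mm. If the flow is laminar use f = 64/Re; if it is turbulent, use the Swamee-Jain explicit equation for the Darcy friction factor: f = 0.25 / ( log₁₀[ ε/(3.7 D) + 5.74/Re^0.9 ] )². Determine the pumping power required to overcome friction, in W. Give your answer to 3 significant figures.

Reynolds number Re = ρVD/μ = 0.662 · 1.74 · 0.0176 / 1.23e-05 = 1648.
Re < 2300 → laminar flow, so f = 64/Re = 64/1648 = 0.03883 (the turbulent correlation is not needed).
Darcy-Weisbach: ΔP = f(L/D)(ρV²/2) = 0.03883·(2.98/0.0176)·(0.662·1.74²/2) = 0.03883·169.3·1.002 = 6.589 Pa.
Q = V·A = 1.74·0.0002433 = 0.0004233 m³/s.
Pumping power P = QΔP = 0.0004233·6.589 = 0.002789 W = 0.00279 W.

P ≈ 0.00279 W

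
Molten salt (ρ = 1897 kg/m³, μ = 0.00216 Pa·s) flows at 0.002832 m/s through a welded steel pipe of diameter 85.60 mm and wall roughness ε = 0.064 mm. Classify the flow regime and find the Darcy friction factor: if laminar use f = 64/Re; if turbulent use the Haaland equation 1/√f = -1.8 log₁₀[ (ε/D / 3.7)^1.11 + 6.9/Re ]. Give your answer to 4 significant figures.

f ≈ 0.3006

Re = ρVD/μ = 1897·0.002832·0.0856/0.00216 = 212.9.
Re < 2300 → laminar, so f = 64/Re = 0.3006 (roughness is irrelevant in laminar flow).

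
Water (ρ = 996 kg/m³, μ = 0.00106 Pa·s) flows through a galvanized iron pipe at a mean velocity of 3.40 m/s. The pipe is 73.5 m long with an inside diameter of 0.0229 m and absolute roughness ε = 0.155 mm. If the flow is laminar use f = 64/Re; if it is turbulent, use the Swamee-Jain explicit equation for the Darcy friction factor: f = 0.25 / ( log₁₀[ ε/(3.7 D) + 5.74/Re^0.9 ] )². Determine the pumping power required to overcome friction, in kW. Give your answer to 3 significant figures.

P ≈ 0.898 kW

Reynolds number Re = ρVD/μ = 996 · 3.4 · 0.0229 / 0.00106 = 7.316e+04.
Re > 4000 → turbulent. Relative roughness ε/D = 0.000155/0.0229 = 0.00677. Swamee-Jain: f = 0.25/(log₁₀[0.00677/3.7 + 5.74/7.316e+04^0.9])² = 0.25/(log₁₀[0.00183 + 0.00024])² = 0.25/(-2.684)² = 0.0347.
Darcy-Weisbach: ΔP = f(L/D)(ρV²/2) = 0.0347·(73.5/0.0229)·(996·3.4²/2) = 0.0347·3210·5757 = 6.412e+05 Pa.
Q = V·A = 3.4·0.0004119 = 0.0014 m³/s.
Pumping power P = QΔP = 0.0014·6.412e+05 = 897.9 W = 0.898 kW.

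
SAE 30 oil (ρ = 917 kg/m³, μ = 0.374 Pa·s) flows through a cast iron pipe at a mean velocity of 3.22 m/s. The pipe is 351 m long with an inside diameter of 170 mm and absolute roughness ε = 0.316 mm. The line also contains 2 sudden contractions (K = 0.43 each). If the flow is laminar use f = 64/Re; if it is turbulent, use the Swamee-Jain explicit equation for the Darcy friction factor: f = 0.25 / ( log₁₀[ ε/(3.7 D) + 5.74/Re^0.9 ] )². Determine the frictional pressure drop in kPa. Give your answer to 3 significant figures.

Reynolds number Re = ρVD/μ = 917 · 3.22 · 0.17 / 0.374 = 1342.
Re < 2300 → laminar flow, so f = 64/Re = 64/1342 = 0.04768 (the turbulent correlation is not needed).
Total minor-loss coefficient ΣK = 2·0.43 = 0.86.
ΔP = [f·L/D + ΣK]·(ρV²/2) = [0.04768·351/0.17 + 0.86]·(917·3.22²/2) = [98.45 + 0.86]·4754 = 4.721e+05 Pa.
ΔP = 4.721e+05 Pa = 472 kPa.

ΔP ≈ 472 kPa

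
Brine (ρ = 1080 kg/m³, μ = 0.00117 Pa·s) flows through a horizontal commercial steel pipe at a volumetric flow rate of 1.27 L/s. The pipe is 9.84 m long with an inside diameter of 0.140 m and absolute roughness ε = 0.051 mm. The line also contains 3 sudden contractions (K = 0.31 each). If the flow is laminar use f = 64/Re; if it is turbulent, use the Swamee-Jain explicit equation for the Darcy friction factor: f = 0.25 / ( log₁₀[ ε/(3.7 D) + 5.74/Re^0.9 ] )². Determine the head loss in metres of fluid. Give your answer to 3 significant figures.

h_f ≈ 0.00108 m

Q = 1.27 L/s = 1.27/1000 = 0.00127 m³/s.
Cross-sectional area A = πD²/4 = π(0.14)²/4 = 0.01539 m²; mean velocity V = Q/A = 0.00127/0.01539 = 0.0825 m/s.
Reynolds number Re = ρVD/μ = 1080 · 0.0825 · 0.14 / 0.00117 = 1.066e+04.
Re > 4000 → turbulent. Relative roughness ε/D = 5.1e-05/0.14 = 0.000364. Swamee-Jain: f = 0.25/(log₁₀[0.000364/3.7 + 5.74/1.066e+04^0.9])² = 0.25/(log₁₀[9.85e-05 + 0.00136])² = 0.25/(-2.836)² = 0.03109.
Total minor-loss coefficient ΣK = 3·0.31 = 0.93.
ΔP = [f·L/D + ΣK]·(ρV²/2) = [0.03109·9.84/0.14 + 0.93]·(1080·0.0825²/2) = [2.185 + 0.93]·3.675 = 11.45 Pa.
Head loss h_f = ΔP/(ρg) = 11.45/(1080·9.81) = 0.00108 m.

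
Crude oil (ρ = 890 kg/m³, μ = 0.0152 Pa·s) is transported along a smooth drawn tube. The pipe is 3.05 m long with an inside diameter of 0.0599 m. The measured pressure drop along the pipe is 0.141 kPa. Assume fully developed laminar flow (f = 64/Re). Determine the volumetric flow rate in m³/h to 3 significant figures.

Q ≈ 3.46 m³/h

For laminar flow, f = 64/Re with Re = ρVD/μ, so Darcy-Weisbach reduces to ΔP = 32μLV/D². Solving for V: V = ΔP·D²/(32μL) = 141·(0.0599)²/(32·0.0152·3.05) = 0.341 m/s.
Check: Re = ρVD/μ = 890·0.341·0.0599/0.0152 = 1196 < 2300, so the laminar assumption holds.
Q = V·A = 0.341·(π/4·0.0599²) = 0.000961 m³/s = 3.46 m³/h.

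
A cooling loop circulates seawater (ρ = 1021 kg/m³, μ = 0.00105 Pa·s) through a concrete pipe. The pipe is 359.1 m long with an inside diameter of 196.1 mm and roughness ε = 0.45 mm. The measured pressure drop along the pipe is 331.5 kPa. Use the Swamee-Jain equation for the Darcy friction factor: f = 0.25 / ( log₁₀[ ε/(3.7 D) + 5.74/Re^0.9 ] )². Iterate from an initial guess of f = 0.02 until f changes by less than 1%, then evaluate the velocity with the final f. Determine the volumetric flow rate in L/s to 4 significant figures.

Rearranging Darcy-Weisbach: V = √(2·ΔP·D/(f·L·ρ)). With ε/D = 0.00045/0.1961 = 0.00229, iterate starting from f = 0.02:
  f = 0.02 → V = √(2·3.315e+05·0.1961/(0.02·359.1·1021)) = 4.211 m/s; Re = ρVD/μ = 8.029e+05; f → 0.02459
  f = 0.02459 → V = 3.797 m/s; Re = 7.241e+05; f → 0.02462
Converged (Δf/f < 1%). With the final f = 0.02462: V = √(2·3.315e+05·0.1961/(0.02462·359.1·1021)) = 3.795 m/s.
Q = V·A = 3.795·(π/4·0.1961²) = 0.1146 m³/s = 114.6 L/s.

Q ≈ 114.6 L/s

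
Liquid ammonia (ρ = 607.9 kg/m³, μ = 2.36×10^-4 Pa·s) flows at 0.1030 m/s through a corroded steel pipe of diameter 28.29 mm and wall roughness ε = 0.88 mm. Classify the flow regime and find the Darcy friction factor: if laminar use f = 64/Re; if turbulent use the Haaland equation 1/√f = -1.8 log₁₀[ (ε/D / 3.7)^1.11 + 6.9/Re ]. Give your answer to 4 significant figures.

f ≈ 0.06207

Re = ρVD/μ = 607.9·0.103·0.02829/0.000236 = 7506.
Re > 4000 → turbulent. ε/D = 0.00088/0.02829 = 0.0311; Haaland: 1/√f = -1.8 log₁₀[0.00497 + 0.000919] = 4.014, so f = 0.06207.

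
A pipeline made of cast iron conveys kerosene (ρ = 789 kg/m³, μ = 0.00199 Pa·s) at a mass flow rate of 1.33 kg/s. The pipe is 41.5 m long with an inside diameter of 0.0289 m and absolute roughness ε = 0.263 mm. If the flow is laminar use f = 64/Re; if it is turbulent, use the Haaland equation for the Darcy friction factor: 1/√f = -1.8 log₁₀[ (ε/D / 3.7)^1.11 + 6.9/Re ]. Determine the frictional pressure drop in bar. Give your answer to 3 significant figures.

A = πD²/4 = π(0.0289)²/4 = 0.000656 m²; mean velocity V = ṁ/(ρA) = 1.33/(789 · 0.000656) = 2.57 m/s.
Reynolds number Re = ρVD/μ = 789 · 2.57 · 0.0289 / 0.00199 = 2.944e+04.
Re > 4000 → turbulent. Relative roughness ε/D = 0.000263/0.0289 = 0.0091. Haaland: 1/√f = -1.8 log₁₀[(0.0091/3.7)^1.11 + 6.9/2.944e+04] = -1.8 log₁₀[0.00127 + 0.000234] = 5.081, so f = 0.03874.
Darcy-Weisbach: ΔP = f(L/D)(ρV²/2) = 0.03874·(41.5/0.0289)·(789·2.57²/2) = 0.03874·1436·2605 = 1.449e+05 Pa.
ΔP = 1.449e+05 Pa = 1.45 bar.

ΔP ≈ 1.45 bar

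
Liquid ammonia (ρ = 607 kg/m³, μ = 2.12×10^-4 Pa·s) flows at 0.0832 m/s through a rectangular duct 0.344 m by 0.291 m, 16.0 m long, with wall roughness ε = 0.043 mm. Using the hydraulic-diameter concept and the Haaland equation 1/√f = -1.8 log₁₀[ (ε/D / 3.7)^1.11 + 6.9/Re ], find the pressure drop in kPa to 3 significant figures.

ΔP ≈ 0.00207 kPa

Hydraulic diameter D_h = 4A/P = 4·(0.344·0.291)/(2·(0.344+0.291)) = 0.4004/1.27 = 0.3153 m.
Re = ρVD_h/μ = 607·0.0832·0.3153/0.000212 = 7.511e+04.
ε/D_h = 4.3e-05/0.3153 = 0.000136; Haaland gives 1/√f = -1.8 log₁₀[1.2e-05+9.19e-05] = 7.17, so f = 0.01945.
ΔP = f(L/D_h)(ρV²/2) = 0.01945·16/0.3153·2.101 = 2.074 Pa.
ΔP = 0.00207 kPa.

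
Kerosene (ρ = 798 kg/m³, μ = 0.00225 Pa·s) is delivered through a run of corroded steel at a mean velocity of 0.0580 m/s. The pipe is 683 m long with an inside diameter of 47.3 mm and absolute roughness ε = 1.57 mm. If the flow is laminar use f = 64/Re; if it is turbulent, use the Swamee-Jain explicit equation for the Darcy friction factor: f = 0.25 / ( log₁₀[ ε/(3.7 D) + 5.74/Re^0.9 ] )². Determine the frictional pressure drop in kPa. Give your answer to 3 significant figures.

Reynolds number Re = ρVD/μ = 798 · 0.058 · 0.0473 / 0.00225 = 973.
Re < 2300 → laminar flow, so f = 64/Re = 64/973 = 0.06578 (the turbulent correlation is not needed).
Darcy-Weisbach: ΔP = f(L/D)(ρV²/2) = 0.06578·(683/0.0473)·(798·0.058²/2) = 0.06578·1.444e+04·1.342 = 1275 Pa.
ΔP = 1275 Pa = 1.27 kPa.

ΔP ≈ 1.27 kPa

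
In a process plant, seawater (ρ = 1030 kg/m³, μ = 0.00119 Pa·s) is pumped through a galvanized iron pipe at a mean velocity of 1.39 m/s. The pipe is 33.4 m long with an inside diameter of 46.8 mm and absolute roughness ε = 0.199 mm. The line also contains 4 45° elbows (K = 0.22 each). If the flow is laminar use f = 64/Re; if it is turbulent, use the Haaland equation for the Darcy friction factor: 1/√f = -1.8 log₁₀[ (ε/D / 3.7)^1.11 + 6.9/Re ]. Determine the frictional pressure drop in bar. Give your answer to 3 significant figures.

ΔP ≈ 0.226 bar

Reynolds number Re = ρVD/μ = 1030 · 1.39 · 0.0468 / 0.00119 = 5.631e+04.
Re > 4000 → turbulent. Relative roughness ε/D = 0.000199/0.0468 = 0.00425. Haaland: 1/√f = -1.8 log₁₀[(0.00425/3.7)^1.11 + 6.9/5.631e+04] = -1.8 log₁₀[0.000546 + 0.000123] = 5.715, so f = 0.03062.
Total minor-loss coefficient ΣK = 4·0.22 = 0.88.
ΔP = [f·L/D + ΣK]·(ρV²/2) = [0.03062·33.4/0.0468 + 0.88]·(1030·1.39²/2) = [21.85 + 0.88]·995 = 2.262e+04 Pa.
ΔP = 2.262e+04 Pa = 0.226 bar.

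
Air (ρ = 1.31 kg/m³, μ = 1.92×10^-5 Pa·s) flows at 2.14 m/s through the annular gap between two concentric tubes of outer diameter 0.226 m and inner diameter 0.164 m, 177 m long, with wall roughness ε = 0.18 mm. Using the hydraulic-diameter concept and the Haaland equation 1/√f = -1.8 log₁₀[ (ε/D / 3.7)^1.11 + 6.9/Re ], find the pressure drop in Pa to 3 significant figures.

ΔP ≈ 304 Pa

Hydraulic diameter D_h = 4A/P = D_o - D_i = 0.226 - 0.164 = 0.062 m.
Re = ρVD_h/μ = 1.31·2.14·0.062/1.92e-05 = 9053.
ε/D_h = 0.00018/0.062 = 0.0029; Haaland gives 1/√f = -1.8 log₁₀[0.000357+0.000762] = 5.312, so f = 0.03544.
ΔP = f(L/D_h)(ρV²/2) = 0.03544·177/0.062·3 = 303.5 Pa.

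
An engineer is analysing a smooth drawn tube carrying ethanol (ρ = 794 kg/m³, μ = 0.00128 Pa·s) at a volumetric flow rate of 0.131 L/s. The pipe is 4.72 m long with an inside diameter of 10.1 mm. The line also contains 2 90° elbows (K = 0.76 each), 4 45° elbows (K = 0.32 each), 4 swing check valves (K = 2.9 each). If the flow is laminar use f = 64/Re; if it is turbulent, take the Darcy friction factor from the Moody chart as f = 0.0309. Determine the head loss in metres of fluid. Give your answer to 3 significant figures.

Q = 0.131 L/s = 0.131/1000 = 0.000131 m³/s.
Cross-sectional area A = πD²/4 = π(0.0101)²/4 = 8.012e-05 m²; mean velocity V = Q/A = 0.000131/8.012e-05 = 1.635 m/s.
Reynolds number Re = ρVD/μ = 794 · 1.635 · 0.0101 / 0.00128 = 1.024e+04.
Re > 4000 → turbulent; use the Moody-chart value f = 0.0309.
Total minor-loss coefficient ΣK = 2·0.76 + 4·0.32 + 4·2.9 = 14.4.
ΔP = [f·L/D + ΣK]·(ρV²/2) = [0.0309·4.72/0.0101 + 14.4]·(794·1.635²/2) = [14.44 + 14.4]·1061 = 3.061e+04 Pa.
Head loss h_f = ΔP/(ρg) = 3.061e+04/(794·9.81) = 3.93 m.

h_f ≈ 3.93 m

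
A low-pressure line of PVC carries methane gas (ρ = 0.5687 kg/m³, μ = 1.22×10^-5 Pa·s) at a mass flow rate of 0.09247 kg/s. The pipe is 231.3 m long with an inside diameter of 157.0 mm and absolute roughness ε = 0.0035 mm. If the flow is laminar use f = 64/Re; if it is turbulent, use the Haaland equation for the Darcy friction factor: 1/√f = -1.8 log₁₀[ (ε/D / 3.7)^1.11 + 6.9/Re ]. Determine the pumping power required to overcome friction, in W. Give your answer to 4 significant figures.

A = πD²/4 = π(0.157)²/4 = 0.01936 m²; mean velocity V = ṁ/(ρA) = 0.09247/(0.5687 · 0.01936) = 8.399 m/s.
Reynolds number Re = ρVD/μ = 0.5687 · 8.399 · 0.157 / 1.22e-05 = 6.147e+04.
Re > 4000 → turbulent. Relative roughness ε/D = 3.5e-06/0.157 = 2.23e-05. Haaland: 1/√f = -1.8 log₁₀[(2.23e-05/3.7)^1.11 + 6.9/6.147e+04] = -1.8 log₁₀[1.61e-06 + 0.000112] = 7.099, so f = 0.01985.
Darcy-Weisbach: ΔP = f(L/D)(ρV²/2) = 0.01985·(231.3/0.157)·(0.5687·8.399²/2) = 0.01985·1473·20.06 = 586.5 Pa.
Q = ṁ/ρ = 0.09247/0.5687 = 0.1626 m³/s.
Pumping power P = QΔP = 0.1626·586.5 = 95.360 W = 95.36 W.

P ≈ 95.36 W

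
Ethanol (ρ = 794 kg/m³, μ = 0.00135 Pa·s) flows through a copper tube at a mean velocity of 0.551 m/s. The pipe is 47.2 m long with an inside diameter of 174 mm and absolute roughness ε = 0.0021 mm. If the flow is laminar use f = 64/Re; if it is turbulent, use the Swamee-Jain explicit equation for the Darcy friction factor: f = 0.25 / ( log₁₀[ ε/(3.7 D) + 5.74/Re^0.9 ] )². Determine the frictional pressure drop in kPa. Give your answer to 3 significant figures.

Reynolds number Re = ρVD/μ = 794 · 0.551 · 0.174 / 0.00135 = 5.639e+04.
Re > 4000 → turbulent. Relative roughness ε/D = 2.1e-06/0.174 = 1.21e-05. Swamee-Jain: f = 0.25/(log₁₀[1.21e-05/3.7 + 5.74/5.639e+04^0.9])² = 0.25/(log₁₀[3.26e-06 + 0.000304])² = 0.25/(-3.513)² = 0.02026.
Darcy-Weisbach: ΔP = f(L/D)(ρV²/2) = 0.02026·(47.2/0.174)·(794·0.551²/2) = 0.02026·271.3·120.5 = 662.5 Pa.
ΔP = 662.5 Pa = 0.663 kPa.

ΔP ≈ 0.663 kPa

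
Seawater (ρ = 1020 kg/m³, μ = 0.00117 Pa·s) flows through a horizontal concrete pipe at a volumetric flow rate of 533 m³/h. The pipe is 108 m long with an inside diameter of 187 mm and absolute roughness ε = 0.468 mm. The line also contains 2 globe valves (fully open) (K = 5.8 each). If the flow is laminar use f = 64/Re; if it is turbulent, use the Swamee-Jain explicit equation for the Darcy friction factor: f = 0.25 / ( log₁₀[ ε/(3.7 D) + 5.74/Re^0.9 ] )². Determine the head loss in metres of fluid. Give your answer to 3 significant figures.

Q = 533 m³/h = 533/3600 = 0.1481 m³/s.
Cross-sectional area A = πD²/4 = π(0.187)²/4 = 0.02746 m²; mean velocity V = Q/A = 0.1481/0.02746 = 5.391 m/s.
Reynolds number Re = ρVD/μ = 1020 · 5.391 · 0.187 / 0.00117 = 8.788e+05.
Re > 4000 → turbulent. Relative roughness ε/D = 0.000468/0.187 = 0.0025. Swamee-Jain: f = 0.25/(log₁₀[0.0025/3.7 + 5.74/8.788e+05^0.9])² = 0.25/(log₁₀[0.000676 + 2.57e-05])² = 0.25/(-3.154)² = 0.02514.
Total minor-loss coefficient ΣK = 2·5.8 = 11.6.
ΔP = [f·L/D + ΣK]·(ρV²/2) = [0.02514·108/0.187 + 11.6]·(1020·5.391²/2) = [14.52 + 11.6]·1.482e+04 = 3.871e+05 Pa.
Head loss h_f = ΔP/(ρg) = 3.871e+05/(1020·9.81) = 38.7 m.

h_f ≈ 38.7 m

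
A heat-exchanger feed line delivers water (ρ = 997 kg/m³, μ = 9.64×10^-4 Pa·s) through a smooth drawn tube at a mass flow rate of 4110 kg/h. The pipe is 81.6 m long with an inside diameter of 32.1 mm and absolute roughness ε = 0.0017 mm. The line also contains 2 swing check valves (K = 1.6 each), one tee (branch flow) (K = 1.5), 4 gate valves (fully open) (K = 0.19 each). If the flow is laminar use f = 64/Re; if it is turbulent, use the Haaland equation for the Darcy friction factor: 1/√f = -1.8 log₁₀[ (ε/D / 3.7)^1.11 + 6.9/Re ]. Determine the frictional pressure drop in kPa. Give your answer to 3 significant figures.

ΔP ≈ 59.1 kPa

ṁ = 4110 kg/h = 4110/3600 = 1.142 kg/s.
A = πD²/4 = π(0.0321)²/4 = 0.0008093 m²; mean velocity V = ṁ/(ρA) = 1.142/(997 · 0.0008093) = 1.415 m/s.
Reynolds number Re = ρVD/μ = 997 · 1.415 · 0.0321 / 0.000964 = 4.698e+04.
Re > 4000 → turbulent. Relative roughness ε/D = 1.7e-06/0.0321 = 5.3e-05. Haaland: 1/√f = -1.8 log₁₀[(5.3e-05/3.7)^1.11 + 6.9/4.698e+04] = -1.8 log₁₀[4.2e-06 + 0.000147] = 6.877, so f = 0.02114.
Total minor-loss coefficient ΣK = 2·1.6 + 1·1.5 + 4·0.19 = 5.46.
ΔP = [f·L/D + ΣK]·(ρV²/2) = [0.02114·81.6/0.0321 + 5.46]·(997·1.415²/2) = [53.74 + 5.46]·998.1 = 5.909e+04 Pa.
ΔP = 5.909e+04 Pa = 59.1 kPa.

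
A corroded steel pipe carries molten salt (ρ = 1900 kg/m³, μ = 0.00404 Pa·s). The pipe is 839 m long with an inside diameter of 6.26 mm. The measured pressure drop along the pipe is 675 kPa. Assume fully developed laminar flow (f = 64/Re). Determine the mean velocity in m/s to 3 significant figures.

For laminar flow, f = 64/Re with Re = ρVD/μ, so Darcy-Weisbach reduces to ΔP = 32μLV/D². Solving for V: V = ΔP·D²/(32μL) = 6.75e+05·(0.00626)²/(32·0.00404·839) = 0.2439 m/s.
Check: Re = ρVD/μ = 1900·0.2439·0.00626/0.00404 = 718 < 2300, so the laminar assumption holds.

V ≈ 0.244 m/s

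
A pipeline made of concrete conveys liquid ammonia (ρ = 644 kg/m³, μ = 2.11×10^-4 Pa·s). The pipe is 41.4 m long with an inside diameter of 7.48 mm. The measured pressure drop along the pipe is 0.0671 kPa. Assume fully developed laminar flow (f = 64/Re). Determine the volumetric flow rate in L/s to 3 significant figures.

For laminar flow, f = 64/Re with Re = ρVD/μ, so Darcy-Weisbach reduces to ΔP = 32μLV/D². Solving for V: V = ΔP·D²/(32μL) = 67.1·(0.00748)²/(32·0.000211·41.4) = 0.01343 m/s.
Check: Re = ρVD/μ = 644·0.01343·0.00748/0.000211 = 306.6 < 2300, so the laminar assumption holds.
Q = V·A = 0.01343·(π/4·0.00748²) = 5.902e-07 m³/s = 5.90×10^-4 L/s.

Q ≈ 5.90×10^-4 L/s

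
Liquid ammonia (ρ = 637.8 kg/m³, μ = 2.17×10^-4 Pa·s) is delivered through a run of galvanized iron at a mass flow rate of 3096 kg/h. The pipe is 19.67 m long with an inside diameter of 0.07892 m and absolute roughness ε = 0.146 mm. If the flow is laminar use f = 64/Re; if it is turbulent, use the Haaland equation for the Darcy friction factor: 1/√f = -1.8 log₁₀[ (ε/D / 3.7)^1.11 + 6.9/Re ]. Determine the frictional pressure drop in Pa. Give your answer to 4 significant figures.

ṁ = 3096 kg/h = 3096/3600 = 0.86 kg/s.
A = πD²/4 = π(0.07892)²/4 = 0.004892 m²; mean velocity V = ṁ/(ρA) = 0.86/(637.8 · 0.004892) = 0.2756 m/s.
Reynolds number Re = ρVD/μ = 637.8 · 0.2756 · 0.07892 / 0.000217 = 6.394e+04.
Re > 4000 → turbulent. Relative roughness ε/D = 0.000146/0.07892 = 0.00185. Haaland: 1/√f = -1.8 log₁₀[(0.00185/3.7)^1.11 + 6.9/6.394e+04] = -1.8 log₁₀[0.000217 + 0.000108] = 6.28, so f = 0.02536.
Darcy-Weisbach: ΔP = f(L/D)(ρV²/2) = 0.02536·(19.67/0.07892)·(637.8·0.2756²/2) = 0.02536·249.2·24.23 = 153.1 Pa.

ΔP ≈ 153.1 Pa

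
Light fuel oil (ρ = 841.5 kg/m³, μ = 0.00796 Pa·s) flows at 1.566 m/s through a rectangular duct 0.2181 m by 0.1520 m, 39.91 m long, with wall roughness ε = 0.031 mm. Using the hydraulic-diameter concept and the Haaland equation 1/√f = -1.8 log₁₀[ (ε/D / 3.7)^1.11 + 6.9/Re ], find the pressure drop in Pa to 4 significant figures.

ΔP ≈ 5459 Pa

Hydraulic diameter D_h = 4A/P = 4·(0.2181·0.152)/(2·(0.2181+0.152)) = 0.1326/0.7402 = 0.1791 m.
Re = ρVD_h/μ = 841.5·1.566·0.1791/0.00796 = 2.966e+04.
ε/D_h = 3.1e-05/0.1791 = 0.000173; Haaland gives 1/√f = -1.8 log₁₀[1.56e-05+0.000233] = 6.489, so f = 0.02375.
ΔP = f(L/D_h)(ρV²/2) = 0.02375·39.91/0.1791·1032 = 5459 Pa.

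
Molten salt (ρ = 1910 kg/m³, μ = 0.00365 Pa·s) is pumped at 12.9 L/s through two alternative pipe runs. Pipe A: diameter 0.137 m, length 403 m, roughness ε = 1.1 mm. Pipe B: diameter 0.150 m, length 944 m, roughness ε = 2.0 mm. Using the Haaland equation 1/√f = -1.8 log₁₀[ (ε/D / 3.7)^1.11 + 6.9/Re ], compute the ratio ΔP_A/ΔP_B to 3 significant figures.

ΔP_A/ΔP_B ≈ 0.570

Pipe A: V = Q/A = 0.0129/0.01474 = 0.8751 m/s; Re = 6.274e+04; ε/D = 0.00803; Haaland → f = 0.03631; ΔP_A = f(L/D)(ρV²/2) = 7.812e+04 Pa.
Pipe B: V = Q/A = 0.0129/0.01767 = 0.73 m/s; Re = 5.73e+04; ε/D = 0.0133; Haaland → f = 0.04278; ΔP_B = f(L/D)(ρV²/2) = 1.37e+05 Pa.
ΔP_A/ΔP_B = 7.812e+04/1.37e+05 = 0.570.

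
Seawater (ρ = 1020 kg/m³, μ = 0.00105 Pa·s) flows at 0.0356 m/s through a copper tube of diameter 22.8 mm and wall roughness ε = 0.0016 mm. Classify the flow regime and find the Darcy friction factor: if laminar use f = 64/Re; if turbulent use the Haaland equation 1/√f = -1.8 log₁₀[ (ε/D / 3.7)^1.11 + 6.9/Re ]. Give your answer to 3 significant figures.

f ≈ 0.0812

Re = ρVD/μ = 1020·0.0356·0.0228/0.00105 = 788.5.
Re < 2300 → laminar, so f = 64/Re = 0.08117 (roughness is irrelevant in laminar flow).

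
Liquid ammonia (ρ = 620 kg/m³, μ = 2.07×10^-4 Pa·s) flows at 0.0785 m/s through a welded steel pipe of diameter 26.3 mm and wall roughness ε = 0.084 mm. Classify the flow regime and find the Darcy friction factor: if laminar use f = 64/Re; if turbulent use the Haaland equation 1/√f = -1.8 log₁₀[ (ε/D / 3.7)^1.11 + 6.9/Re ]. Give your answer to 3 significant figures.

f ≈ 0.0388

Re = ρVD/μ = 620·0.0785·0.0263/0.000207 = 6184.
Re > 4000 → turbulent. ε/D = 8.4e-05/0.0263 = 0.00319; Haaland: 1/√f = -1.8 log₁₀[0.000397 + 0.00112] = 5.076, so f = 0.03881.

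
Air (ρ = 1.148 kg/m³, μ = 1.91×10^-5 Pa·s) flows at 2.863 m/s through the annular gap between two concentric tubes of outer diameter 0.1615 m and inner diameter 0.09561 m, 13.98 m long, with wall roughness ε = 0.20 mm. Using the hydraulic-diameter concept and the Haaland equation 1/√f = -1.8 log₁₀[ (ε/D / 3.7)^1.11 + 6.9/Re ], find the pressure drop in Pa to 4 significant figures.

ΔP ≈ 34.07 Pa

Hydraulic diameter D_h = 4A/P = D_o - D_i = 0.1615 - 0.09561 = 0.06589 m.
Re = ρVD_h/μ = 1.148·2.863·0.06589/1.91e-05 = 1.134e+04.
ε/D_h = 0.0002/0.06589 = 0.00304; Haaland gives 1/√f = -1.8 log₁₀[0.000375+0.000609] = 5.413, so f = 0.03413.
ΔP = f(L/D_h)(ρV²/2) = 0.03413·13.98/0.06589·4.705 = 34.07 Pa.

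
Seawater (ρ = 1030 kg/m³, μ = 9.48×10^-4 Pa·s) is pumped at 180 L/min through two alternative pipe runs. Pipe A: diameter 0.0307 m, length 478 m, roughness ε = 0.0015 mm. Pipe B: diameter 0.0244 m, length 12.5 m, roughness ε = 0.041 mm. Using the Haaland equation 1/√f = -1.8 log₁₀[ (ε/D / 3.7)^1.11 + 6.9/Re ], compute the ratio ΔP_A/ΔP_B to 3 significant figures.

ΔP_A/ΔP_B ≈ 8.80

Pipe A: V = Q/A = 0.003/0.0007402 = 4.053 m/s; Re = 1.352e+05; ε/D = 4.89e-05; Haaland → f = 0.017; ΔP_A = f(L/D)(ρV²/2) = 2.239e+06 Pa.
Pipe B: V = Q/A = 0.003/0.0004676 = 6.416 m/s; Re = 1.701e+05; ε/D = 0.00168; Haaland → f = 0.02344; ΔP_B = f(L/D)(ρV²/2) = 2.546e+05 Pa.
ΔP_A/ΔP_B = 2.239e+06/2.546e+05 = 8.80.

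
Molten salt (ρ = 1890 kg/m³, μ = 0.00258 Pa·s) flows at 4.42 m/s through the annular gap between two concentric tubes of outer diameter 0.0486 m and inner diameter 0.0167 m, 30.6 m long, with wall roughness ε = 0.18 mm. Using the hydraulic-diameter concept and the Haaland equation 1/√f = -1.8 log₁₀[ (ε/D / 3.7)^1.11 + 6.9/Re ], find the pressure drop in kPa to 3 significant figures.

Hydraulic diameter D_h = 4A/P = D_o - D_i = 0.0486 - 0.0167 = 0.0319 m.
Re = ρVD_h/μ = 1890·4.42·0.0319/0.00258 = 1.033e+05.
ε/D_h = 0.00018/0.0319 = 0.00564; Haaland gives 1/√f = -1.8 log₁₀[0.000747+6.68e-05] = 5.561, so f = 0.03234.
ΔP = f(L/D_h)(ρV²/2) = 0.03234·30.6/0.0319·1.846e+04 = 5.727e+05 Pa.
ΔP = 573 kPa.

ΔP ≈ 573 kPa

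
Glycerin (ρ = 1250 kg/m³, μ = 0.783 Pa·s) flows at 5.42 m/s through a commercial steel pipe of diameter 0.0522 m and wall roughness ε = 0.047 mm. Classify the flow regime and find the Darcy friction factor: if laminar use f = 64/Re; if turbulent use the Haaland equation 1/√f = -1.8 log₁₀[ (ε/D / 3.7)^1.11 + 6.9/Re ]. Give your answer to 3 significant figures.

f ≈ 0.142

Re = ρVD/μ = 1250·5.42·0.0522/0.783 = 451.7.
Re < 2300 → laminar, so f = 64/Re = 0.1417 (roughness is irrelevant in laminar flow).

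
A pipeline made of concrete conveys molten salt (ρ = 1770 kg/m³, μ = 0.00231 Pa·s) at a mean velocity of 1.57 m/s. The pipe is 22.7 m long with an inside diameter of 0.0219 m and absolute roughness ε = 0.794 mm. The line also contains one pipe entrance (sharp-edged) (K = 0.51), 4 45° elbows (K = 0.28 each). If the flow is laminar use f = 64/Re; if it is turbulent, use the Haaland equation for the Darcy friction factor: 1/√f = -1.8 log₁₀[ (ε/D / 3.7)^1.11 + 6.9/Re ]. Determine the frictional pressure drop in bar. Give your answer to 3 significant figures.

ΔP ≈ 1.46 bar

Reynolds number Re = ρVD/μ = 1770 · 1.57 · 0.0219 / 0.00231 = 2.635e+04.
Re > 4000 → turbulent. Relative roughness ε/D = 0.000794/0.0219 = 0.0363. Haaland: 1/√f = -1.8 log₁₀[(0.0363/3.7)^1.11 + 6.9/2.635e+04] = -1.8 log₁₀[0.00589 + 0.000262] = 3.98, so f = 0.06314.
Total minor-loss coefficient ΣK = 1·0.51 + 4·0.28 = 1.63.
ΔP = [f·L/D + ΣK]·(ρV²/2) = [0.06314·22.7/0.0219 + 1.63]·(1770·1.57²/2) = [65.45 + 1.63]·2181 = 1.463e+05 Pa.
ΔP = 1.463e+05 Pa = 1.46 bar.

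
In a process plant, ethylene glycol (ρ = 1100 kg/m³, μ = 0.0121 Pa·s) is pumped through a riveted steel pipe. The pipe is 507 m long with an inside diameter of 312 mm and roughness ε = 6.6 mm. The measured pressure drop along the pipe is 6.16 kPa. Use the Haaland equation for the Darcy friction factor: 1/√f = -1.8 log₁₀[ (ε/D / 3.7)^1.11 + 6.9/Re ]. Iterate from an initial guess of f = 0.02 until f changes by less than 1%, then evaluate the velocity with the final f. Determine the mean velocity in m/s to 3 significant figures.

V ≈ 0.360 m/s

Rearranging Darcy-Weisbach: V = √(2·ΔP·D/(f·L·ρ)). With ε/D = 0.0066/0.312 = 0.0212, iterate starting from f = 0.02:
  f = 0.02 → V = √(2·6160·0.312/(0.02·507·1100)) = 0.587 m/s; Re = ρVD/μ = 1.665e+04; f → 0.05196
  f = 0.05196 → V = 0.3642 m/s; Re = 1.033e+04; f → 0.05322
  f = 0.05322 → V = 0.3599 m/s; Re = 1.021e+04; f → 0.05326
Converged (Δf/f < 1%). With the final f = 0.05326: V = √(2·6160·0.312/(0.05326·507·1100)) = 0.3597 m/s.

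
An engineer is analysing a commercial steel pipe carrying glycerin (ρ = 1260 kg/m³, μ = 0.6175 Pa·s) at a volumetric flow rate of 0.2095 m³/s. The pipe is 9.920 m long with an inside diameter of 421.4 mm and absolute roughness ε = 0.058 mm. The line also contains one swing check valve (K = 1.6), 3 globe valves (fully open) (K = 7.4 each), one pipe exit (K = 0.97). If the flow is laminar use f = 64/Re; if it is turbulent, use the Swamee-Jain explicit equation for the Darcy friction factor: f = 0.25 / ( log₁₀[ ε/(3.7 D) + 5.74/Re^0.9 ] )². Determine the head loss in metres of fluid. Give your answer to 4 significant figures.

Cross-sectional area A = πD²/4 = π(0.4214)²/4 = 0.1395 m²; mean velocity V = Q/A = 0.2095/0.1395 = 1.502 m/s.
Reynolds number Re = ρVD/μ = 1260 · 1.502 · 0.4214 / 0.618 = 1292.
Re < 2300 → laminar flow, so f = 64/Re = 64/1292 = 0.04955 (the turbulent correlation is not needed).
Total minor-loss coefficient ΣK = 1·1.6 + 3·7.4 + 1·0.97 = 24.8.
ΔP = [f·L/D + ΣK]·(ρV²/2) = [0.04955·9.92/0.4214 + 24.8]·(1260·1.502²/2) = [1.166 + 24.8]·1422 = 3.687e+04 Pa.
Head loss h_f = ΔP/(ρg) = 3.687e+04/(1260·9.81) = 2.983 m.

h_f ≈ 2.983 m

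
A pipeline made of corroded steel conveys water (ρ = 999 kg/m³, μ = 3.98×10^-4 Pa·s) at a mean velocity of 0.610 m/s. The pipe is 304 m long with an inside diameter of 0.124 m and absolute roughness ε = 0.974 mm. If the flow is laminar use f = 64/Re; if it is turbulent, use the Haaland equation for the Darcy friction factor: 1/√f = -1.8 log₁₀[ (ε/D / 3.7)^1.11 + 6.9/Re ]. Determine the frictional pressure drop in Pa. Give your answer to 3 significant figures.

Reynolds number Re = ρVD/μ = 999 · 0.61 · 0.124 / 0.000398 = 1.899e+05.
Re > 4000 → turbulent. Relative roughness ε/D = 0.000974/0.124 = 0.00785. Haaland: 1/√f = -1.8 log₁₀[(0.00785/3.7)^1.11 + 6.9/1.899e+05] = -1.8 log₁₀[0.00108 + 3.63e-05] = 5.315, so f = 0.0354.
Darcy-Weisbach: ΔP = f(L/D)(ρV²/2) = 0.0354·(304/0.124)·(999·0.61²/2) = 0.0354·2452·185.9 = 1.613e+04 Pa.

ΔP ≈ 16100 Pa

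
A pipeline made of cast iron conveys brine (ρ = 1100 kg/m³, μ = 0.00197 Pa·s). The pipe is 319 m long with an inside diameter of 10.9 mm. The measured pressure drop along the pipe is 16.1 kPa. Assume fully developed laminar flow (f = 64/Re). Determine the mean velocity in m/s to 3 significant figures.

For laminar flow, f = 64/Re with Re = ρVD/μ, so Darcy-Weisbach reduces to ΔP = 32μLV/D². Solving for V: V = ΔP·D²/(32μL) = 1.61e+04·(0.0109)²/(32·0.00197·319) = 0.09512 m/s.
Check: Re = ρVD/μ = 1100·0.09512·0.0109/0.00197 = 578.9 < 2300, so the laminar assumption holds.

V ≈ 0.0951 m/s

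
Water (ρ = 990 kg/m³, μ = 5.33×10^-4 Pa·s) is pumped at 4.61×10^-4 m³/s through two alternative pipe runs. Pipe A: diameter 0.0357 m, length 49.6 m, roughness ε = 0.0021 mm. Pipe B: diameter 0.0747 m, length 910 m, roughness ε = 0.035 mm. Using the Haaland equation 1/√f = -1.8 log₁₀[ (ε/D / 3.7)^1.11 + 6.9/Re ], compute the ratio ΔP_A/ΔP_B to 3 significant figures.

ΔP_A/ΔP_B ≈ 1.78

Pipe A: V = Q/A = 0.000461/0.001001 = 0.4605 m/s; Re = 3.054e+04; ε/D = 5.88e-05; Haaland → f = 0.02333; ΔP_A = f(L/D)(ρV²/2) = 3404 Pa.
Pipe B: V = Q/A = 0.000461/0.004383 = 0.1052 m/s; Re = 1.459e+04; ε/D = 0.000469; Haaland → f = 0.02862; ΔP_B = f(L/D)(ρV²/2) = 1909 Pa.
ΔP_A/ΔP_B = 3404/1909 = 1.78.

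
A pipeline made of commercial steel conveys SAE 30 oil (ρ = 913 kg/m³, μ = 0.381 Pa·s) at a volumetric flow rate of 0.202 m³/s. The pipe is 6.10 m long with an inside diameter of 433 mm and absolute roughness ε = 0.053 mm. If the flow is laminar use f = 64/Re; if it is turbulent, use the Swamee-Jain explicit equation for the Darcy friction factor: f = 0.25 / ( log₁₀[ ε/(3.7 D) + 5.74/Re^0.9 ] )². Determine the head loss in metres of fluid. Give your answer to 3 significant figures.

h_f ≈ 0.0608 m

Cross-sectional area A = πD²/4 = π(0.433)²/4 = 0.1473 m²; mean velocity V = Q/A = 0.202/0.1473 = 1.372 m/s.
Reynolds number Re = ρVD/μ = 913 · 1.372 · 0.433 / 0.381 = 1423.
Re < 2300 → laminar flow, so f = 64/Re = 64/1423 = 0.04496 (the turbulent correlation is not needed).
Darcy-Weisbach: ΔP = f(L/D)(ρV²/2) = 0.04496·(6.1/0.433)·(913·1.372²/2) = 0.04496·14.09·859 = 544.1 Pa.
Head loss h_f = ΔP/(ρg) = 544.1/(913·9.81) = 0.0608 m.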